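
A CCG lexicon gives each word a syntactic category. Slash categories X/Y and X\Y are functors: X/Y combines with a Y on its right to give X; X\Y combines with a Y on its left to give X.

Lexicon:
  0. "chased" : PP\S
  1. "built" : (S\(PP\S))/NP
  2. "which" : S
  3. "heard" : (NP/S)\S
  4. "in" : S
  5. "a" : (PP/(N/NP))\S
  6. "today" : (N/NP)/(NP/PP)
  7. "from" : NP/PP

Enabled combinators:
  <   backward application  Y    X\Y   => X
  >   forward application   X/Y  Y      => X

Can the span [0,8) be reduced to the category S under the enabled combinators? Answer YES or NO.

NO

PP\S (S\(PP\S))/NP S (NP/S)\S S (PP/(N/NP))\S (N/NP)/(NP/PP) NP/PP
CKY chart[0,8] = {PP}; S ∉ chart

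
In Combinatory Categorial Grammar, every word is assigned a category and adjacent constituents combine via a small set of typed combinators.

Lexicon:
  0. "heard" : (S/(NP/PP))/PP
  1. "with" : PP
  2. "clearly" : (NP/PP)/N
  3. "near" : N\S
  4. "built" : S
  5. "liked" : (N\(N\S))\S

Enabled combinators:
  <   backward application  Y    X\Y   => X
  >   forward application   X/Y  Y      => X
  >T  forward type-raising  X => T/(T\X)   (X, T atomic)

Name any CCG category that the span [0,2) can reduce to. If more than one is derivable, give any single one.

[0,6] S   >
  [0,2] S/(NP/PP)   >
    [0,1] "heard" : (S/(NP/PP))/PP
    [1,2] "with" : PP
  [2,6] NP/PP   >
    [2,3] "clearly" : (NP/PP)/N
    [3,6] N   <
      [3,4] "near" : N\S
      [4,6] N\(N\S)   <
        [4,5] "built" : S
        [5,6] "liked" : (N\(N\S))\S

S/(NP/PP)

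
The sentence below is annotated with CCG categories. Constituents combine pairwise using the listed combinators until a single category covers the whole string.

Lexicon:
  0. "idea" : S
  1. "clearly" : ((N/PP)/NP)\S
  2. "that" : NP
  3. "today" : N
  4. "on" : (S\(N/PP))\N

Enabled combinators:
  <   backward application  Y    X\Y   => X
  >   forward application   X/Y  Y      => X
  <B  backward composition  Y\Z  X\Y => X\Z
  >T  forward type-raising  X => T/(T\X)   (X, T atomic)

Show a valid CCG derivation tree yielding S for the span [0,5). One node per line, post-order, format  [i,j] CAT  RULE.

[0,5] S   <
  [0,3] N/PP   >
    [0,2] (N/PP)/NP   <
      [0,1] "idea" : S
      [1,2] "clearly" : ((N/PP)/NP)\S
    [2,3] "that" : NP
  [3,5] S\(N/PP)   <
    [3,4] "today" : N
    [4,5] "on" : (S\(N/PP))\N

[0,1] S  lex  "idea"
[1,2] ((N/PP)/NP)\S  lex  "clearly"
[0,2] (N/PP)/NP  <  k=1
[2,3] NP  lex  "that"
[0,3] N/PP  >  k=2
[3,4] N  lex  "today"
[4,5] (S\(N/PP))\N  lex  "on"
[3,5] S\(N/PP)  <  k=4
[0,5] S  <  k=3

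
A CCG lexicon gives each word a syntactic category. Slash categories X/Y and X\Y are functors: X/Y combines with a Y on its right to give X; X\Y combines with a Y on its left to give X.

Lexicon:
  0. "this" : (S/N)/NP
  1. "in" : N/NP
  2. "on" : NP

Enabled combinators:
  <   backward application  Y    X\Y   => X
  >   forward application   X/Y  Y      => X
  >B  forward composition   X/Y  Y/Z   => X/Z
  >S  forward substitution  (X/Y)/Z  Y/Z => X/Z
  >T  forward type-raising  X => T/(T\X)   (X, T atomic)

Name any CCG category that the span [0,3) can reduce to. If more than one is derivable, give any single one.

S

[0,3] S   >
  [0,2] S/NP   >S
    [0,1] "this" : (S/N)/NP
    [1,2] "in" : N/NP
  [2,3] "on" : NP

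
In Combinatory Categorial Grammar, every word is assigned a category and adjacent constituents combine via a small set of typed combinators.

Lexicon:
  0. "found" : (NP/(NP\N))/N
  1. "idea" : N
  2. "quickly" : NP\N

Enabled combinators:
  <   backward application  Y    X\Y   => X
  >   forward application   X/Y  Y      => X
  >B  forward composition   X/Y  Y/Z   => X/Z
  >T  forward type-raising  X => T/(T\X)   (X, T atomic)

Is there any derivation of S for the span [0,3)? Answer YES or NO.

(NP/(NP\N))/N N NP\N
CKY chart[0,3] = {(NP/(NP\N))/(N\NP), N/(N\NP), NP, NP/(NP\NP), PP/(PP\NP), S/(S\NP)}; S ∉ chart

NO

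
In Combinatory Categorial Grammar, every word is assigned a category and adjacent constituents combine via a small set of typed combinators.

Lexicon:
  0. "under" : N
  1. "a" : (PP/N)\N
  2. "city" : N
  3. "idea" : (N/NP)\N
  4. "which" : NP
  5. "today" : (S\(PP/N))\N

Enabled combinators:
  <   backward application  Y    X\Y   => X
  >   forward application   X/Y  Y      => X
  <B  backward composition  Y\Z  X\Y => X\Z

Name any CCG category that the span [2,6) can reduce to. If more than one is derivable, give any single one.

[0,6] S   <
  [0,2] PP/N   <
    [0,1] "under" : N
    [1,2] "a" : (PP/N)\N
  [2,6] S\(PP/N)   <
    [2,5] N   >
      [2,4] N/NP   <
        [2,3] "city" : N
        [3,4] "idea" : (N/NP)\N
      [4,5] "which" : NP
    [5,6] "today" : (S\(PP/N))\N

S\(PP/N)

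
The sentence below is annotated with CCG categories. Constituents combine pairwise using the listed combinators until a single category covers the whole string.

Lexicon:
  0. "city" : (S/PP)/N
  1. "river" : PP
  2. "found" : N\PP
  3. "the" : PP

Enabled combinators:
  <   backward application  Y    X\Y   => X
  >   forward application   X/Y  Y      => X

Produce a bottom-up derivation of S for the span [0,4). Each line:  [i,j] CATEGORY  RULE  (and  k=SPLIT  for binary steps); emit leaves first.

[0,1] (S/PP)/N  lex  "city"
[1,2] PP  lex  "river"
[2,3] N\PP  lex  "found"
[1,3] N  <  k=2
[0,3] S/PP  >  k=1
[3,4] PP  lex  "the"
[0,4] S  >  k=3

[0,4] S   >
  [0,3] S/PP   >
    [0,1] "city" : (S/PP)/N
    [1,3] N   <
      [1,2] "river" : PP
      [2,3] "found" : N\PP
  [3,4] "the" : PP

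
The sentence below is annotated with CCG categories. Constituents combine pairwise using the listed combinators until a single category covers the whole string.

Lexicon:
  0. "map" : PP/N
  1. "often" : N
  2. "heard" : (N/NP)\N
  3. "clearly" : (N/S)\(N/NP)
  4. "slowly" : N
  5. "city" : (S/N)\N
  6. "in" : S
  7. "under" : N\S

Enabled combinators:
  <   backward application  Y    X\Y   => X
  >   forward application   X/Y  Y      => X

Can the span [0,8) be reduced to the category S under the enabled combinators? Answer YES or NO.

PP/N N (N/NP)\N (N/S)\(N/NP) N (S/N)\N S N\S
CKY chart[0,8] = {PP}; S ∉ chart

NO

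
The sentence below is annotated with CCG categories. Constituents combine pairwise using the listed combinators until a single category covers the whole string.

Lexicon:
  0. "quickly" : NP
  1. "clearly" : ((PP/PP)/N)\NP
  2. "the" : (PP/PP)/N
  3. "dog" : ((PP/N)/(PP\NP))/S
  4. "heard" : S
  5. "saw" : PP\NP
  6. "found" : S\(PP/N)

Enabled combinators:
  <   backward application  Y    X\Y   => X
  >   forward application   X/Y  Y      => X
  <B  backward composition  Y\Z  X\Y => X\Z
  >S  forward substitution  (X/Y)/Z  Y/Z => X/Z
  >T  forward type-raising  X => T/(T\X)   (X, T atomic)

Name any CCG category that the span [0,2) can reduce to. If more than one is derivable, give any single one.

[0,7] S   <
  [0,6] PP/N   >S
    [0,2] (PP/PP)/N   <
      [0,1] "quickly" : NP
      [1,2] "clearly" : ((PP/PP)/N)\NP
    [2,6] PP/N   >S
      [2,3] "the" : (PP/PP)/N
      [3,6] PP/N   >
        [3,5] (PP/N)/(PP\NP)   >
          [3,4] "dog" : ((PP/N)/(PP\NP))/S
          [4,5] "heard" : S
        [5,6] "saw" : PP\NP
  [6,7] "found" : S\(PP/N)

(PP/PP)/N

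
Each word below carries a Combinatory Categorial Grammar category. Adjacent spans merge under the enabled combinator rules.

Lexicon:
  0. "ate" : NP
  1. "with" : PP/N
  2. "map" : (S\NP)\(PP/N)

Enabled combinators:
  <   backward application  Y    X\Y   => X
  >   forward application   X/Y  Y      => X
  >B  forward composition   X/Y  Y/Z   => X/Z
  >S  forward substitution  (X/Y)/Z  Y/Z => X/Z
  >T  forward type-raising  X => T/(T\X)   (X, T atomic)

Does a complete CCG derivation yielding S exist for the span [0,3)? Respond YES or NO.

[0,3] S   <
  [0,1] "ate" : NP
  [1,3] S\NP   <
    [1,2] "with" : PP/N
    [2,3] "map" : (S\NP)\(PP/N)

YES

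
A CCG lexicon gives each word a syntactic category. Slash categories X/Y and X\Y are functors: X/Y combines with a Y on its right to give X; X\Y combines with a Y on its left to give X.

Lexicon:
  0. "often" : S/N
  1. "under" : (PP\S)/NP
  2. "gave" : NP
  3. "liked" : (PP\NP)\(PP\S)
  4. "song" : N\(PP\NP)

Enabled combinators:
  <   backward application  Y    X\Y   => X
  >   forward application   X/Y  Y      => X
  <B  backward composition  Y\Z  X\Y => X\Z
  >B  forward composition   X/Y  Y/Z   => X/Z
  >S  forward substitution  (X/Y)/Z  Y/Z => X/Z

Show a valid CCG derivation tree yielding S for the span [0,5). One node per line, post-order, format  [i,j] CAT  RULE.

[0,5] S   >
  [0,1] "often" : S/N
  [1,5] N   <
    [1,4] PP\NP   <
      [1,3] PP\S   >
        [1,2] "under" : (PP\S)/NP
        [2,3] "gave" : NP
      [3,4] "liked" : (PP\NP)\(PP\S)
    [4,5] "song" : N\(PP\NP)

[0,1] S/N  lex  "often"
[1,2] (PP\S)/NP  lex  "under"
[2,3] NP  lex  "gave"
[1,3] PP\S  >  k=2
[3,4] (PP\NP)\(PP\S)  lex  "liked"
[1,4] PP\NP  <  k=3
[4,5] N\(PP\NP)  lex  "song"
[1,5] N  <  k=4
[0,5] S  >  k=1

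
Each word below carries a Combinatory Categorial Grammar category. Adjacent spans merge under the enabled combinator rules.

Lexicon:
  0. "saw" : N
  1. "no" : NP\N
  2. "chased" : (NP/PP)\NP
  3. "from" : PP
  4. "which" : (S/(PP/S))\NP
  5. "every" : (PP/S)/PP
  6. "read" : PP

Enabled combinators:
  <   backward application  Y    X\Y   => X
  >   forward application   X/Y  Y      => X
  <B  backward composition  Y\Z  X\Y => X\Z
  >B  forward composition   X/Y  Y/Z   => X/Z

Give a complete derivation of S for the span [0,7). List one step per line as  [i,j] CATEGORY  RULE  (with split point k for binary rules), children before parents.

[0,7] S   >
  [0,6] S/PP   >B
    [0,5] S/(PP/S)   <
      [0,4] NP   >
        [0,3] NP/PP   <
          [0,2] NP   <
            [0,1] "saw" : N
            [1,2] "no" : NP\N
          [2,3] "chased" : (NP/PP)\NP
        [3,4] "from" : PP
      [4,5] "which" : (S/(PP/S))\NP
    [5,6] "every" : (PP/S)/PP
  [6,7] "read" : PP

[0,1] N  lex  "saw"
[1,2] NP\N  lex  "no"
[0,2] NP  <  k=1
[2,3] (NP/PP)\NP  lex  "chased"
[0,3] NP/PP  <  k=2
[3,4] PP  lex  "from"
[0,4] NP  >  k=3
[4,5] (S/(PP/S))\NP  lex  "which"
[0,5] S/(PP/S)  <  k=4
[5,6] (PP/S)/PP  lex  "every"
[0,6] S/PP  >B  k=5
[6,7] PP  lex  "read"
[0,7] S  >  k=6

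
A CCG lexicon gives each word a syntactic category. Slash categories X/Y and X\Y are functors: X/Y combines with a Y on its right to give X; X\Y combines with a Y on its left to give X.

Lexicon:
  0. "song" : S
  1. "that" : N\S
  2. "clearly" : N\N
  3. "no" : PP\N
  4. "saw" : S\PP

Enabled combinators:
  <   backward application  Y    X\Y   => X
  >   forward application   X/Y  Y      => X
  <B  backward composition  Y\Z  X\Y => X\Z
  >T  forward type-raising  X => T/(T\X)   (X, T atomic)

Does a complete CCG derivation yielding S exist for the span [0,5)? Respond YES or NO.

[0,5] S   <
  [0,2] N   <
    [0,1] "song" : S
    [1,2] "that" : N\S
  [2,5] S\N   <B
    [2,4] PP\N   <B
      [2,3] "clearly" : N\N
      [3,4] "no" : PP\N
    [4,5] "saw" : S\PP

YES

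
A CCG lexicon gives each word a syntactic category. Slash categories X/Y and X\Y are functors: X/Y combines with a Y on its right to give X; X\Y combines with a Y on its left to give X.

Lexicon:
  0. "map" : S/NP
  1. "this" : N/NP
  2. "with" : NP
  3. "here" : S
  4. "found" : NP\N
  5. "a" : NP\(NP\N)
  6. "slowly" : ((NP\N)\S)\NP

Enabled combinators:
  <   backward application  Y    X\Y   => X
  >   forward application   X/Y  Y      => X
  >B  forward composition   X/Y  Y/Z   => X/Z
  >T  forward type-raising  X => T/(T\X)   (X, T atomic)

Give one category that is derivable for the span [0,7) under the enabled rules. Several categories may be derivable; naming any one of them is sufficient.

[0,7] S   >
  [0,1] "map" : S/NP
  [1,7] NP   <
    [1,3] N   >
      [1,2] "this" : N/NP
      [2,3] "with" : NP
    [3,7] NP\N   <
      [3,4] "here" : S
      [4,7] (NP\N)\S   <
        [4,6] NP   <
          [4,5] "found" : NP\N
          [5,6] "a" : NP\(NP\N)
        [6,7] "slowly" : ((NP\N)\S)\NP

S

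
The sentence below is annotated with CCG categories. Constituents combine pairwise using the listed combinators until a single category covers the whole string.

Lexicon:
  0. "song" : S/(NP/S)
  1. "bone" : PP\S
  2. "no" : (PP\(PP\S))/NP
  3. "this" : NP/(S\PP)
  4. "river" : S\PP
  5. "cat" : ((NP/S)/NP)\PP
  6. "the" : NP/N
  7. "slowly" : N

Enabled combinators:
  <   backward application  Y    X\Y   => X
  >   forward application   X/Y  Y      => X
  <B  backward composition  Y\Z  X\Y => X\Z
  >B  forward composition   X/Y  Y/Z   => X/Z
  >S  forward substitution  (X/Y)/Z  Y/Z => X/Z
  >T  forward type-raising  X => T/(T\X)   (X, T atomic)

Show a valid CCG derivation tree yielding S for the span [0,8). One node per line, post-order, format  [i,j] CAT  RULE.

[0,1] S/(NP/S)  lex  "song"
[1,2] PP\S  lex  "bone"
[2,3] (PP\(PP\S))/NP  lex  "no"
[3,4] NP/(S\PP)  lex  "this"
[4,5] S\PP  lex  "river"
[3,5] NP  >  k=4
[2,5] PP\(PP\S)  >  k=3
[1,5] PP  <  k=2
[5,6] ((NP/S)/NP)\PP  lex  "cat"
[1,6] (NP/S)/NP  <  k=5
[0,6] S/NP  >B  k=1
[6,7] NP/N  lex  "the"
[7,8] N  lex  "slowly"
[6,8] NP  >  k=7
[0,8] S  >  k=6

[0,8] S   >
  [0,6] S/NP   >B
    [0,1] "song" : S/(NP/S)
    [1,6] (NP/S)/NP   <
      [1,5] PP   <
        [1,2] "bone" : PP\S
        [2,5] PP\(PP\S)   >
          [2,3] "no" : (PP\(PP\S))/NP
          [3,5] NP   >
            [3,4] "this" : NP/(S\PP)
            [4,5] "river" : S\PP
      [5,6] "cat" : ((NP/S)/NP)\PP
  [6,8] NP   >
    [6,7] "the" : NP/N
    [7,8] "slowly" : N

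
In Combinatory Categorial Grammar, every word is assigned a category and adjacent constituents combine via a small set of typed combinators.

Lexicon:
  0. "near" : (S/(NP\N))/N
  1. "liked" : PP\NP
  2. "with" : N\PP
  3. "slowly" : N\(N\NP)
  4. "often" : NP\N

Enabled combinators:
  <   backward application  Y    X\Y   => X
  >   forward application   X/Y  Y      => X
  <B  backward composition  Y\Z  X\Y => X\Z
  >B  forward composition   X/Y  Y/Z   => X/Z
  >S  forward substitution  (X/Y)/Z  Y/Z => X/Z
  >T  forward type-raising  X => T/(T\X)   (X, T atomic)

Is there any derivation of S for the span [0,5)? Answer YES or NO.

[0,5] S   >
  [0,4] S/(NP\N)   >
    [0,1] "near" : (S/(NP\N))/N
    [1,4] N   <
      [1,3] N\NP   <B
        [1,2] "liked" : PP\NP
        [2,3] "with" : N\PP
      [3,4] "slowly" : N\(N\NP)
  [4,5] "often" : NP\N

YES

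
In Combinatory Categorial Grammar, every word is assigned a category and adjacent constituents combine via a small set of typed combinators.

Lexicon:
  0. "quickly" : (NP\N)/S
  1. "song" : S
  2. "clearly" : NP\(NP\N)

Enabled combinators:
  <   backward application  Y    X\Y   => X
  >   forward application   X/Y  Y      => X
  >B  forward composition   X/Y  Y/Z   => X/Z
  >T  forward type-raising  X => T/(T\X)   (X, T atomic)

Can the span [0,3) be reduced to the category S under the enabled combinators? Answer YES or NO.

(NP\N)/S S NP\(NP\N)
CKY chart[0,3] = {N/(N\NP), NP, NP/(NP\NP), PP/(PP\NP), S/(S\NP)}; S ∉ chart

NO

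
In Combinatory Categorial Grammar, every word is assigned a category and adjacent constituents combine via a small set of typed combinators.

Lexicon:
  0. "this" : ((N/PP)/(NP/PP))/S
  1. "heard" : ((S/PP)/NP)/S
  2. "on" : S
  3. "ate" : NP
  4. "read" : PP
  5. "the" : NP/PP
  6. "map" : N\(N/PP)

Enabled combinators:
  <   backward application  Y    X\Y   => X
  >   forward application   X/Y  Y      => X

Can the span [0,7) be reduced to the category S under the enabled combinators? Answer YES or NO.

((N/PP)/(NP/PP))/S ((S/PP)/NP)/S S NP PP NP/PP N\(N/PP)
CKY chart[0,7] = {N}; S ∉ chart

NO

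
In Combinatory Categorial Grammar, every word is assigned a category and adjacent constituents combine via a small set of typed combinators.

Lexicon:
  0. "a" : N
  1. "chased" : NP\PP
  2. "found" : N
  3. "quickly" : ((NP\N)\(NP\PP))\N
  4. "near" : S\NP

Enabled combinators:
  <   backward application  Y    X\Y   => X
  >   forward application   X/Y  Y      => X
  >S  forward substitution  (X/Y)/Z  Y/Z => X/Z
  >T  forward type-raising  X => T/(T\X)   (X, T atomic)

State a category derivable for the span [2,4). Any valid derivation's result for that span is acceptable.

(NP\N)\(NP\PP)

[0,5] S   <
  [0,4] NP   <
    [0,1] "a" : N
    [1,4] NP\N   <
      [1,2] "chased" : NP\PP
      [2,4] (NP\N)\(NP\PP)   <
        [2,3] "found" : N
        [3,4] "quickly" : ((NP\N)\(NP\PP))\N
  [4,5] "near" : S\NP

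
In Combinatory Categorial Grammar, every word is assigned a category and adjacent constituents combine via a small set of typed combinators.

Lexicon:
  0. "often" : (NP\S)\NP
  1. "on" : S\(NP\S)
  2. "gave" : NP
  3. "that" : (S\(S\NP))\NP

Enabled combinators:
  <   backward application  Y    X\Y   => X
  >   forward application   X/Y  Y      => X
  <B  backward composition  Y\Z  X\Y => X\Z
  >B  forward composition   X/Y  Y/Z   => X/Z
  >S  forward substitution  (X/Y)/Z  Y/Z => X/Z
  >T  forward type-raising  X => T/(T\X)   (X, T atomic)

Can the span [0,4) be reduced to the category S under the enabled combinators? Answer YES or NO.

YES

[0,4] S   <
  [0,2] S\NP   <B
    [0,1] "often" : (NP\S)\NP
    [1,2] "on" : S\(NP\S)
  [2,4] S\(S\NP)   <
    [2,3] "gave" : NP
    [3,4] "that" : (S\(S\NP))\NP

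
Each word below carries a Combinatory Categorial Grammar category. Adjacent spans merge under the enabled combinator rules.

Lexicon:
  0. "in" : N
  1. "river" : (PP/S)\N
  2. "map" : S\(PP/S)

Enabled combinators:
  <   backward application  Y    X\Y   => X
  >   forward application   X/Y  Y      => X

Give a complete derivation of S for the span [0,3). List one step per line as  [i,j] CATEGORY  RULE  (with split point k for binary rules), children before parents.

[0,1] N  lex  "in"
[1,2] (PP/S)\N  lex  "river"
[0,2] PP/S  <  k=1
[2,3] S\(PP/S)  lex  "map"
[0,3] S  <  k=2

[0,3] S   <
  [0,2] PP/S   <
    [0,1] "in" : N
    [1,2] "river" : (PP/S)\N
  [2,3] "map" : S\(PP/S)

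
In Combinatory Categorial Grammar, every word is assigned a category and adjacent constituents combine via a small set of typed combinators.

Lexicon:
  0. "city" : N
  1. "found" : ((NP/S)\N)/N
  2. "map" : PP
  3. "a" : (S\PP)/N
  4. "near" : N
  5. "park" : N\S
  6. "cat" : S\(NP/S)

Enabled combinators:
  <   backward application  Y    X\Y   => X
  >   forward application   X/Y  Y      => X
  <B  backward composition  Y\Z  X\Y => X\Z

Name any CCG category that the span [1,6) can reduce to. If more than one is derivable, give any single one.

[0,7] S   <
  [0,6] NP/S   <
    [0,1] "city" : N
    [1,6] (NP/S)\N   >
      [1,2] "found" : ((NP/S)\N)/N
      [2,6] N   <
        [2,5] S   <
          [2,3] "map" : PP
          [3,5] S\PP   >
            [3,4] "a" : (S\PP)/N
            [4,5] "near" : N
        [5,6] "park" : N\S
  [6,7] "cat" : S\(NP/S)

(NP/S)\N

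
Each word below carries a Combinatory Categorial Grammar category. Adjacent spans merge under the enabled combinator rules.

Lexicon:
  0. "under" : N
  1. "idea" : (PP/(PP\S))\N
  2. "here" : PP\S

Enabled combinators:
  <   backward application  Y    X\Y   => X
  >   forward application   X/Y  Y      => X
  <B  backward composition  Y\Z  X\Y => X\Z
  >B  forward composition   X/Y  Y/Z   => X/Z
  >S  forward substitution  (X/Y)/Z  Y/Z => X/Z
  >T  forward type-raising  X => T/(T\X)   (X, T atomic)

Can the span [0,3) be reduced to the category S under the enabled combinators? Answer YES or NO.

NO

N (PP/(PP\S))\N PP\S
CKY chart[0,3] = {N/(N\PP), NP/(NP\PP), PP, PP/(PP\PP), S/(S\PP)}; S ∉ chart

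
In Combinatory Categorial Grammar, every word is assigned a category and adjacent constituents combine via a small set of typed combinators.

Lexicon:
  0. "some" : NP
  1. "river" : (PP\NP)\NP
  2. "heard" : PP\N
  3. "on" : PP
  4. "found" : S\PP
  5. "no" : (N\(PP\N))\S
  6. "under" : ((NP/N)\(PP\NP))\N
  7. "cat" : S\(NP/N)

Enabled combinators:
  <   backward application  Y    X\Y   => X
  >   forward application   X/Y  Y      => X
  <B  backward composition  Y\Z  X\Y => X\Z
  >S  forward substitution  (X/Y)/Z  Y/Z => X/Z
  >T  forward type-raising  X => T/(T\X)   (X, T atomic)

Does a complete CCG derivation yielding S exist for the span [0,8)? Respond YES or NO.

YES

[0,8] S   <
  [0,7] NP/N   <
    [0,2] PP\NP   <
      [0,1] "some" : NP
      [1,2] "river" : (PP\NP)\NP
    [2,7] (NP/N)\(PP\NP)   <
      [2,6] N   <
        [2,3] "heard" : PP\N
        [3,6] N\(PP\N)   <
          [3,5] S   >
            [3,4] S/(S\PP)   >T
              [3,4] "on" : PP
            [4,5] "found" : S\PP
          [5,6] "no" : (N\(PP\N))\S
      [6,7] "under" : ((NP/N)\(PP\NP))\N
  [7,8] "cat" : S\(NP/N)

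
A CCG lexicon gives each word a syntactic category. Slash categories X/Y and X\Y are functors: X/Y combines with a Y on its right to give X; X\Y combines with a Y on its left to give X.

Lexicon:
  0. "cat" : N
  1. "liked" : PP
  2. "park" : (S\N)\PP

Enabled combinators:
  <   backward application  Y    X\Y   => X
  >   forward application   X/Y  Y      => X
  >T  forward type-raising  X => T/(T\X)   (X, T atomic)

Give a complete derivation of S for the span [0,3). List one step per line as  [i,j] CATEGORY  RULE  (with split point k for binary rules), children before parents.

[0,3] S   <
  [0,1] "cat" : N
  [1,3] S\N   <
    [1,2] "liked" : PP
    [2,3] "park" : (S\N)\PP

[0,1] N  lex  "cat"
[1,2] PP  lex  "liked"
[2,3] (S\N)\PP  lex  "park"
[1,3] S\N  <  k=2
[0,3] S  <  k=1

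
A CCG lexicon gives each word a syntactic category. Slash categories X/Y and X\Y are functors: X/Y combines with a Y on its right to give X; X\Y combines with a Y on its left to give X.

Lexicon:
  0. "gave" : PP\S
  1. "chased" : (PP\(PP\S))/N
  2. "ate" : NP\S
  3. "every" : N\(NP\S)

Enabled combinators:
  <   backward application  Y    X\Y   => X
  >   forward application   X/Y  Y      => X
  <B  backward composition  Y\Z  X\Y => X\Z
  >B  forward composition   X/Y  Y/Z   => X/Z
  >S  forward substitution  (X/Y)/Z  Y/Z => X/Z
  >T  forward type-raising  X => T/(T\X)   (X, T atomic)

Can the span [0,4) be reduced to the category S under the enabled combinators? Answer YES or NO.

NO

PP\S (PP\(PP\S))/N NP\S N\(NP\S)
CKY chart[0,4] = {N/(N\PP), NP/(NP\PP), PP, PP/(PP\PP), S/(S\PP)}; S ∉ chart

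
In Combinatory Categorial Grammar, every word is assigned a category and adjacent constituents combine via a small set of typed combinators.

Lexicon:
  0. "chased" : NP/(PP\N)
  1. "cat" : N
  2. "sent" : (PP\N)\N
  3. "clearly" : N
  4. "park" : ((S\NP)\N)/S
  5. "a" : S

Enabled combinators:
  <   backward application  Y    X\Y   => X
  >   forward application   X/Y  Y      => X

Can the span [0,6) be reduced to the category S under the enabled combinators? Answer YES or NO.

[0,6] S   <
  [0,3] NP   >
    [0,1] "chased" : NP/(PP\N)
    [1,3] PP\N   <
      [1,2] "cat" : N
      [2,3] "sent" : (PP\N)\N
  [3,6] S\NP   <
    [3,4] "clearly" : N
    [4,6] (S\NP)\N   >
      [4,5] "park" : ((S\NP)\N)/S
      [5,6] "a" : S

YES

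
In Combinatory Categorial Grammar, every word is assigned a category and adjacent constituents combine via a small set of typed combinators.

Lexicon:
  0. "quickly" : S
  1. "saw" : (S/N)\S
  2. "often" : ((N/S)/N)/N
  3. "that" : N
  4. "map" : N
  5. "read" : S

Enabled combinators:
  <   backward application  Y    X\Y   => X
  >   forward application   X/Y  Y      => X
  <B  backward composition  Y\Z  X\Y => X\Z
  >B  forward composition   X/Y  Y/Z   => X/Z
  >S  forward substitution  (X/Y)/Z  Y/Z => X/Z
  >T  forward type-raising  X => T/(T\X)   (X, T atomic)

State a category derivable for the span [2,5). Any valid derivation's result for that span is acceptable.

N/S

[0,6] S   >
  [0,2] S/N   <
    [0,1] "quickly" : S
    [1,2] "saw" : (S/N)\S
  [2,6] N   >
    [2,5] N/S   >
      [2,4] (N/S)/N   >
        [2,3] "often" : ((N/S)/N)/N
        [3,4] "that" : N
      [4,5] "map" : N
    [5,6] "read" : S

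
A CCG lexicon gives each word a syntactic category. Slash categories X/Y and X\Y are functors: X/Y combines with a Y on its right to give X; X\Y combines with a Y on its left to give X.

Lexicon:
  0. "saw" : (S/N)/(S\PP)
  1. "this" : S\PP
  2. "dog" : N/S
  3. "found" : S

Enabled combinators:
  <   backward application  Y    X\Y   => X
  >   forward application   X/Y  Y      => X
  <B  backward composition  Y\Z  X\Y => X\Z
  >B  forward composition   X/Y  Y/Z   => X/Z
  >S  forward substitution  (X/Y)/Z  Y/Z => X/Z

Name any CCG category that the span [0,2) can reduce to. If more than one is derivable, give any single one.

[0,4] S   >
  [0,2] S/N   >
    [0,1] "saw" : (S/N)/(S\PP)
    [1,2] "this" : S\PP
  [2,4] N   >
    [2,3] "dog" : N/S
    [3,4] "found" : S

S/N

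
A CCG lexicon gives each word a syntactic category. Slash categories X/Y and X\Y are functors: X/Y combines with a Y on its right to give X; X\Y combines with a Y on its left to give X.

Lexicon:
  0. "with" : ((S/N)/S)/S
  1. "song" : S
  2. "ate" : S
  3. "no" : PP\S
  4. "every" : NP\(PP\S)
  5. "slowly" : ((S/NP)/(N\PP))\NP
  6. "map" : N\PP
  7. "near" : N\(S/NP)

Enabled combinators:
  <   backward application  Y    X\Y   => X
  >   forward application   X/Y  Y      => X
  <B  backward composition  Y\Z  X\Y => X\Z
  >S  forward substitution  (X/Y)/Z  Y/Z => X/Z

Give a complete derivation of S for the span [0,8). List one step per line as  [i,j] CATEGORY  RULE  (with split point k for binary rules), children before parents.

[0,1] ((S/N)/S)/S  lex  "with"
[1,2] S  lex  "song"
[0,2] (S/N)/S  >  k=1
[2,3] S  lex  "ate"
[0,3] S/N  >  k=2
[3,4] PP\S  lex  "no"
[4,5] NP\(PP\S)  lex  "every"
[3,5] NP  <  k=4
[5,6] ((S/NP)/(N\PP))\NP  lex  "slowly"
[3,6] (S/NP)/(N\PP)  <  k=5
[6,7] N\PP  lex  "map"
[3,7] S/NP  >  k=6
[7,8] N\(S/NP)  lex  "near"
[3,8] N  <  k=7
[0,8] S  >  k=3

[0,8] S   >
  [0,3] S/N   >
    [0,2] (S/N)/S   >
      [0,1] "with" : ((S/N)/S)/S
      [1,2] "song" : S
    [2,3] "ate" : S
  [3,8] N   <
    [3,7] S/NP   >
      [3,6] (S/NP)/(N\PP)   <
        [3,5] NP   <
          [3,4] "no" : PP\S
          [4,5] "every" : NP\(PP\S)
        [5,6] "slowly" : ((S/NP)/(N\PP))\NP
      [6,7] "map" : N\PP
    [7,8] "near" : N\(S/NP)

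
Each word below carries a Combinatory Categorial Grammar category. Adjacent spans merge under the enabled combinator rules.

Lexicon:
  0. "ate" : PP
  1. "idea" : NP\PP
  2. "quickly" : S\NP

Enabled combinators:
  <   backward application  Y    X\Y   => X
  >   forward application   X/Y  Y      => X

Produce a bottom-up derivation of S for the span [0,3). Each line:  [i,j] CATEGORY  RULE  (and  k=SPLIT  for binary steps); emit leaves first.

[0,3] S   <
  [0,2] NP   <
    [0,1] "ate" : PP
    [1,2] "idea" : NP\PP
  [2,3] "quickly" : S\NP

[0,1] PP  lex  "ate"
[1,2] NP\PP  lex  "idea"
[0,2] NP  <  k=1
[2,3] S\NP  lex  "quickly"
[0,3] S  <  k=2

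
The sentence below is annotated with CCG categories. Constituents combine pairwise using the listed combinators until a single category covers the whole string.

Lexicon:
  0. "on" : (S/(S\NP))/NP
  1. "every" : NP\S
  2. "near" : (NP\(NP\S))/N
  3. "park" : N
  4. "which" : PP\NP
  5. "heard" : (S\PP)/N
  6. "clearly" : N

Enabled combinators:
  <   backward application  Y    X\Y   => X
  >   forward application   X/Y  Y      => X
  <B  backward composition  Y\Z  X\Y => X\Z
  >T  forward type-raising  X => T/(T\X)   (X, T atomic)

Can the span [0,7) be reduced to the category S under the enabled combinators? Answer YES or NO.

[0,7] S   >
  [0,4] S/(S\NP)   >
    [0,1] "on" : (S/(S\NP))/NP
    [1,4] NP   <
      [1,2] "every" : NP\S
      [2,4] NP\(NP\S)   >
        [2,3] "near" : (NP\(NP\S))/N
        [3,4] "park" : N
  [4,7] S\NP   <B
    [4,5] "which" : PP\NP
    [5,7] S\PP   >
      [5,6] "heard" : (S\PP)/N
      [6,7] "clearly" : N

YES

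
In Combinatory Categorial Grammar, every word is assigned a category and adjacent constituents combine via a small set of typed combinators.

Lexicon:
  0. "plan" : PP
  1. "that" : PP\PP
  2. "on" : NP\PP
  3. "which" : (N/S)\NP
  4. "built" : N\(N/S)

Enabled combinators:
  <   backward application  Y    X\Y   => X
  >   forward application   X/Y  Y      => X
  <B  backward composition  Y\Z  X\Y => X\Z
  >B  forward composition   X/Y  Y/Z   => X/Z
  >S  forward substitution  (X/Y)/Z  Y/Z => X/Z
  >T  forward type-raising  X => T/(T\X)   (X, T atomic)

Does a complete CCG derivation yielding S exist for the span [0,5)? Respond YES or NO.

PP PP\PP NP\PP (N/S)\NP N\(N/S)
CKY chart[0,5] = {N, N/(N\N), NP/(NP\N), PP/(PP\N), S/(S\N)}; S ∉ chart

NO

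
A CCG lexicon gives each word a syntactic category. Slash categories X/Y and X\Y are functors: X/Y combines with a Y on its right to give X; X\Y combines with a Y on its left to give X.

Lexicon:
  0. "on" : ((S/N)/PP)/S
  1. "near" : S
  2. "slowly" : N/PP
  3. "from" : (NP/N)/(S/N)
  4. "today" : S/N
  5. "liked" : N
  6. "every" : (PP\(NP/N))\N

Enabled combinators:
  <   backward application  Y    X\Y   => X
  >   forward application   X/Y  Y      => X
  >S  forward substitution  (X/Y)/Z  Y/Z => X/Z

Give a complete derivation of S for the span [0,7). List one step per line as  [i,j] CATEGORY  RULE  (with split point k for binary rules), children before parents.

[0,7] S   >
  [0,3] S/PP   >S
    [0,2] (S/N)/PP   >
      [0,1] "on" : ((S/N)/PP)/S
      [1,2] "near" : S
    [2,3] "slowly" : N/PP
  [3,7] PP   <
    [3,5] NP/N   >
      [3,4] "from" : (NP/N)/(S/N)
      [4,5] "today" : S/N
    [5,7] PP\(NP/N)   <
      [5,6] "liked" : N
      [6,7] "every" : (PP\(NP/N))\N

[0,1] ((S/N)/PP)/S  lex  "on"
[1,2] S  lex  "near"
[0,2] (S/N)/PP  >  k=1
[2,3] N/PP  lex  "slowly"
[0,3] S/PP  >S  k=2
[3,4] (NP/N)/(S/N)  lex  "from"
[4,5] S/N  lex  "today"
[3,5] NP/N  >  k=4
[5,6] N  lex  "liked"
[6,7] (PP\(NP/N))\N  lex  "every"
[5,7] PP\(NP/N)  <  k=6
[3,7] PP  <  k=5
[0,7] S  >  k=3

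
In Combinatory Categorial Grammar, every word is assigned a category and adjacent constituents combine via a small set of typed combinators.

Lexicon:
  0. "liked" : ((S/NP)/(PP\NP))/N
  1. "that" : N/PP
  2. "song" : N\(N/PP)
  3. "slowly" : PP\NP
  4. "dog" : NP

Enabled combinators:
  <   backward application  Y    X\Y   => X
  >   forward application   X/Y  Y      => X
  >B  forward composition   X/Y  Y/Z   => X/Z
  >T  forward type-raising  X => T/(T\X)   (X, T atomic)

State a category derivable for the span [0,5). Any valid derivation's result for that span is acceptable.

S

[0,5] S   >
  [0,4] S/NP   >
    [0,3] (S/NP)/(PP\NP)   >
      [0,1] "liked" : ((S/NP)/(PP\NP))/N
      [1,3] N   <
        [1,2] "that" : N/PP
        [2,3] "song" : N\(N/PP)
    [3,4] "slowly" : PP\NP
  [4,5] "dog" : NP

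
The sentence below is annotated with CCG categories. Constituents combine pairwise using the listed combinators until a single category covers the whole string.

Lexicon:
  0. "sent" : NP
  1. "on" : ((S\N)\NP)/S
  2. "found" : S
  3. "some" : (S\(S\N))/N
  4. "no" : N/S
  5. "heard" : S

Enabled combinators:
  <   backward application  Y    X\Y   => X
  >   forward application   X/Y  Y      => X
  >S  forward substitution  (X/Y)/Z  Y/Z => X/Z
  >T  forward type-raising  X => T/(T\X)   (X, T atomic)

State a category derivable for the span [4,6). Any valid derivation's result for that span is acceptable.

[0,6] S   <
  [0,3] S\N   <
    [0,1] "sent" : NP
    [1,3] (S\N)\NP   >
      [1,2] "on" : ((S\N)\NP)/S
      [2,3] "found" : S
  [3,6] S\(S\N)   >
    [3,4] "some" : (S\(S\N))/N
    [4,6] N   >
      [4,5] "no" : N/S
      [5,6] "heard" : S

N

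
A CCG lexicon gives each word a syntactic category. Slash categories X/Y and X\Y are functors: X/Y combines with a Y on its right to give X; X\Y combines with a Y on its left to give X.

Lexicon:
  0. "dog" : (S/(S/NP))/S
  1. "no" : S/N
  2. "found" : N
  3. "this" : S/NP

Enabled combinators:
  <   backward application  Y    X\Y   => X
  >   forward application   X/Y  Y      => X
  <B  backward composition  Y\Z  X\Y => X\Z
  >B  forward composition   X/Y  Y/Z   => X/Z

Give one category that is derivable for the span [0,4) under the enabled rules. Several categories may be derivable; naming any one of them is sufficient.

[0,4] S   >
  [0,3] S/(S/NP)   >
    [0,1] "dog" : (S/(S/NP))/S
    [1,3] S   >
      [1,2] "no" : S/N
      [2,3] "found" : N
  [3,4] "this" : S/NP

S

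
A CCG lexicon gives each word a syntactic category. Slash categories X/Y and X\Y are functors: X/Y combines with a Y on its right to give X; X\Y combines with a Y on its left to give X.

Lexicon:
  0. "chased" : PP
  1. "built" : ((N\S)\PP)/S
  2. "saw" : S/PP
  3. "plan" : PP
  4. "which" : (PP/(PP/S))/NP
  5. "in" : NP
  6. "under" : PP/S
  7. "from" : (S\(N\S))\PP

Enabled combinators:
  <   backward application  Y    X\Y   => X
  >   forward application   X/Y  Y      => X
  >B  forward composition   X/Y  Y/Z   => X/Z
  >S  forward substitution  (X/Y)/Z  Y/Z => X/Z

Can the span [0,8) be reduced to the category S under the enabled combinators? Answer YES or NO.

YES

[0,8] S   <
  [0,4] N\S   <
    [0,1] "chased" : PP
    [1,4] (N\S)\PP   >
      [1,2] "built" : ((N\S)\PP)/S
      [2,4] S   >
        [2,3] "saw" : S/PP
        [3,4] "plan" : PP
  [4,8] S\(N\S)   <
    [4,7] PP   >
      [4,6] PP/(PP/S)   >
        [4,5] "which" : (PP/(PP/S))/NP
        [5,6] "in" : NP
      [6,7] "under" : PP/S
    [7,8] "from" : (S\(N\S))\PP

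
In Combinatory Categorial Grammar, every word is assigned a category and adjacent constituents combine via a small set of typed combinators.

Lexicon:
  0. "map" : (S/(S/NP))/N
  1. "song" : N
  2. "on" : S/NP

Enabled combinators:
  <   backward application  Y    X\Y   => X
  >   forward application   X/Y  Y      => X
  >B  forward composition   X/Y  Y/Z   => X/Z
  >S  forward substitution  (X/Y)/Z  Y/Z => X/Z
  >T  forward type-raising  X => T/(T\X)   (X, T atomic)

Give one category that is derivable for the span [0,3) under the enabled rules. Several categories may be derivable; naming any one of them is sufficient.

S

[0,3] S   >
  [0,2] S/(S/NP)   >
    [0,1] "map" : (S/(S/NP))/N
    [1,2] "song" : N
  [2,3] "on" : S/NP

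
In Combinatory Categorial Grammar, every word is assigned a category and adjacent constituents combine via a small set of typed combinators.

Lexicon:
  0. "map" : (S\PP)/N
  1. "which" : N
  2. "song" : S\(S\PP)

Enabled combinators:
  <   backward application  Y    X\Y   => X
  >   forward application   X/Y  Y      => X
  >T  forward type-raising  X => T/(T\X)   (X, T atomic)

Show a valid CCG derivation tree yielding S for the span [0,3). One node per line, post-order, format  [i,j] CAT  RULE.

[0,1] (S\PP)/N  lex  "map"
[1,2] N  lex  "which"
[0,2] S\PP  >  k=1
[2,3] S\(S\PP)  lex  "song"
[0,3] S  <  k=2

[0,3] S   <
  [0,2] S\PP   >
    [0,1] "map" : (S\PP)/N
    [1,2] "which" : N
  [2,3] "song" : S\(S\PP)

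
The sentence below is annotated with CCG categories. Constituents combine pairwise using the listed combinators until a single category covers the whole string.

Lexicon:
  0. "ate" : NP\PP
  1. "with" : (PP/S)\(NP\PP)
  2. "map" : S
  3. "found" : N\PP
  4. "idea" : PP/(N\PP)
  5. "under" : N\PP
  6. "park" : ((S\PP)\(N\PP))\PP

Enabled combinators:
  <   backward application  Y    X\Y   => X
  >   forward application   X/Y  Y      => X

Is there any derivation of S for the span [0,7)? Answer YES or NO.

[0,7] S   <
  [0,3] PP   >
    [0,2] PP/S   <
      [0,1] "ate" : NP\PP
      [1,2] "with" : (PP/S)\(NP\PP)
    [2,3] "map" : S
  [3,7] S\PP   <
    [3,4] "found" : N\PP
    [4,7] (S\PP)\(N\PP)   <
      [4,6] PP   >
        [4,5] "idea" : PP/(N\PP)
        [5,6] "under" : N\PP
      [6,7] "park" : ((S\PP)\(N\PP))\PP

YES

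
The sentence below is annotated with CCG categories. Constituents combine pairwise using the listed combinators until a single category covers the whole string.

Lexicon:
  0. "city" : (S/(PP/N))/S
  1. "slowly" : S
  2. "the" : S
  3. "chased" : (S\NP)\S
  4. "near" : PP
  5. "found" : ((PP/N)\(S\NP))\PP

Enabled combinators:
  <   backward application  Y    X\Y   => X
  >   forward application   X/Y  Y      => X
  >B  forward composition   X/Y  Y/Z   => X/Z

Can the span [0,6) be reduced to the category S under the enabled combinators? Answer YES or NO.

YES

[0,6] S   >
  [0,2] S/(PP/N)   >
    [0,1] "city" : (S/(PP/N))/S
    [1,2] "slowly" : S
  [2,6] PP/N   <
    [2,4] S\NP   <
      [2,3] "the" : S
      [3,4] "chased" : (S\NP)\S
    [4,6] (PP/N)\(S\NP)   <
      [4,5] "near" : PP
      [5,6] "found" : ((PP/N)\(S\NP))\PP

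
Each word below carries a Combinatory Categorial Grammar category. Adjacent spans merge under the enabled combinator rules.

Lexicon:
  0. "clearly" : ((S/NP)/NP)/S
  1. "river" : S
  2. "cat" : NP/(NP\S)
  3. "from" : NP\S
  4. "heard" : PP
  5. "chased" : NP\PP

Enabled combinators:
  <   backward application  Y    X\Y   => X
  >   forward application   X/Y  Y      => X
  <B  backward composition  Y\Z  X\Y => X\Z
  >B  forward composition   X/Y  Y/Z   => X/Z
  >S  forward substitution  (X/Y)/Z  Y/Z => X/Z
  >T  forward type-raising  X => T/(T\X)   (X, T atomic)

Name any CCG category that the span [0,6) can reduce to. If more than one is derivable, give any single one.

[0,6] S   >
  [0,4] S/NP   >
    [0,2] (S/NP)/NP   >
      [0,1] "clearly" : ((S/NP)/NP)/S
      [1,2] "river" : S
    [2,4] NP   >
      [2,3] "cat" : NP/(NP\S)
      [3,4] "from" : NP\S
  [4,6] NP   <
    [4,5] "heard" : PP
    [5,6] "chased" : NP\PP

S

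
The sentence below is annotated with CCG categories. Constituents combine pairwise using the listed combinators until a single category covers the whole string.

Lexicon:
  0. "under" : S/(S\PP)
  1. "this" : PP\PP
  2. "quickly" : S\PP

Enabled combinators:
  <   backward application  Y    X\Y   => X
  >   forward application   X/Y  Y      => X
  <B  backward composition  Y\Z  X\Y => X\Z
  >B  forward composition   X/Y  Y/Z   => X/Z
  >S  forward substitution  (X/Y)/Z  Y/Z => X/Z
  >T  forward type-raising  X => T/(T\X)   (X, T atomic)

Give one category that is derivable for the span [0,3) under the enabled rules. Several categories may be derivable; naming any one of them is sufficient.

S

[0,3] S   >
  [0,1] "under" : S/(S\PP)
  [1,3] S\PP   <B
    [1,2] "this" : PP\PP
    [2,3] "quickly" : S\PP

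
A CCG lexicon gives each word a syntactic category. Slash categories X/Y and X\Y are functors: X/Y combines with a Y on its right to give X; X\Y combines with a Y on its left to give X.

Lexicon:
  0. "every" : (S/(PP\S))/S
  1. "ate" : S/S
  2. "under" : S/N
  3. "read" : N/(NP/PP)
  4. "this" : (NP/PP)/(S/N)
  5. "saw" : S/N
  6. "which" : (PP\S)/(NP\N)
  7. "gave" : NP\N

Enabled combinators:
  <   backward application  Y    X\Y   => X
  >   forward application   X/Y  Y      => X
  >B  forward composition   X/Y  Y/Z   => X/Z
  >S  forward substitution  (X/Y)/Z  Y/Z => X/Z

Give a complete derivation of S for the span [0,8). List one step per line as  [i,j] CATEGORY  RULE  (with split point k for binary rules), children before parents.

[0,8] S   >
  [0,6] S/(PP\S)   >
    [0,1] "every" : (S/(PP\S))/S
    [1,6] S   >
      [1,3] S/N   >B
        [1,2] "ate" : S/S
        [2,3] "under" : S/N
      [3,6] N   >
        [3,4] "read" : N/(NP/PP)
        [4,6] NP/PP   >
          [4,5] "this" : (NP/PP)/(S/N)
          [5,6] "saw" : S/N
  [6,8] PP\S   >
    [6,7] "which" : (PP\S)/(NP\N)
    [7,8] "gave" : NP\N

[0,1] (S/(PP\S))/S  lex  "every"
[1,2] S/S  lex  "ate"
[2,3] S/N  lex  "under"
[1,3] S/N  >B  k=2
[3,4] N/(NP/PP)  lex  "read"
[4,5] (NP/PP)/(S/N)  lex  "this"
[5,6] S/N  lex  "saw"
[4,6] NP/PP  >  k=5
[3,6] N  >  k=4
[1,6] S  >  k=3
[0,6] S/(PP\S)  >  k=1
[6,7] (PP\S)/(NP\N)  lex  "which"
[7,8] NP\N  lex  "gave"
[6,8] PP\S  >  k=7
[0,8] S  >  k=6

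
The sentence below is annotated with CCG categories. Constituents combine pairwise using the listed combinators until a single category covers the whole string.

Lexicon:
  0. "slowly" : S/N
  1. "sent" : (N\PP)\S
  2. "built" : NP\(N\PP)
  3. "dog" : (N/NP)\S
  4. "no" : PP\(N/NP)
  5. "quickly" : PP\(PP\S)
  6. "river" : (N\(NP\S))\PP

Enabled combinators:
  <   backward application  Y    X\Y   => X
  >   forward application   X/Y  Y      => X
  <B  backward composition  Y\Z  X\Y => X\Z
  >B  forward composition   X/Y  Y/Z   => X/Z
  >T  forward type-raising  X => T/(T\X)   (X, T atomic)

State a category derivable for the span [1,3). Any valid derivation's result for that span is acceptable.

NP\S

[0,7] S   >
  [0,1] "slowly" : S/N
  [1,7] N   <
    [1,3] NP\S   <B
      [1,2] "sent" : (N\PP)\S
      [2,3] "built" : NP\(N\PP)
    [3,7] N\(NP\S)   <
      [3,6] PP   <
        [3,5] PP\S   <B
          [3,4] "dog" : (N/NP)\S
          [4,5] "no" : PP\(N/NP)
        [5,6] "quickly" : PP\(PP\S)
      [6,7] "river" : (N\(NP\S))\PP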